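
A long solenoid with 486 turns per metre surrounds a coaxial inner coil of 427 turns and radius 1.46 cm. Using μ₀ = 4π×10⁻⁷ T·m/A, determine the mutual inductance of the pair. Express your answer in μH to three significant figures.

The outer solenoid produces a uniform field B₁ = μ₀n₁I₁ across the inner coil,
so the flux linkage is N₂Φ = N₂B₁A₂ = μ₀n₁N₂A₂·I₁, giving M = μ₀n₁N₂A₂.
A₂ = πr² = π(1.460×10^-2 m)² = 6.697×10^-4 m².
M = (4π×10⁻⁷)(486)(427)(6.697×10^-4) = 1.746×10^-4 H.

M ≈ 175 μH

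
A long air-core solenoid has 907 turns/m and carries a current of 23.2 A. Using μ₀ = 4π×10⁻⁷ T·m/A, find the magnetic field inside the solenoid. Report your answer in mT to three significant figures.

Inside a long solenoid, B = μ₀nI.
B = (4π×10⁻⁷)(907 m⁻¹)(23.2 A) = 2.644×10^-2 T.

B ≈ 26.4 mT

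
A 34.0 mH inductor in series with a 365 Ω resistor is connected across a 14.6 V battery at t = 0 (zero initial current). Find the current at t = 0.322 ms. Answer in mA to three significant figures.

I ≈ 38.7 mA

τ = L/R = 3.400×10^-2/365 = 9.315×10^-5 s; final current I_∞ = ε/R = 14.6/365 = 4.000×10^-2 A.
I(t) = I_∞(1 − e^(−t/τ)) with t/τ = 3.457.
I = (4.000×10^-2)(1 − e^(−3.457)) = 3.874×10^-2 A.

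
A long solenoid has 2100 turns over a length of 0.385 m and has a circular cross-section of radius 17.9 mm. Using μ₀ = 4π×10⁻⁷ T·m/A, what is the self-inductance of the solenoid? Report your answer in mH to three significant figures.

A = πr² = π(1.790×10^-2 m)² = 1.007×10^-3 m².
For a long solenoid, L = μ₀N²A/ℓ.
L = (4π×10⁻⁷)(2100)²(1.007×10^-3)/(0.385 m) = 1.449×10^-2 H.

L ≈ 14.5 mH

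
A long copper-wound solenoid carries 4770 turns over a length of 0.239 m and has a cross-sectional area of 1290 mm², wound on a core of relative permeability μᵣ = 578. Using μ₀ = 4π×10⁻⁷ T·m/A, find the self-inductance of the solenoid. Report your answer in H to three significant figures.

A = 1290 mm² = 1.290×10^-3 m².
For a long solenoid, L = μ₀μᵣN²A/ℓ.
L = (4π×10⁻⁷)(578)(4770)²(1.290×10^-3)/(0.239 m) = 89.2 H.

L ≈ 89.2 H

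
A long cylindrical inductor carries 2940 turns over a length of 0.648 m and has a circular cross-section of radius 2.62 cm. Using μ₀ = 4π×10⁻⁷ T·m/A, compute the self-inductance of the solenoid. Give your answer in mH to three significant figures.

L ≈ 36.1 mH

A = πr² = π(2.620×10^-2 m)² = 2.157×10^-3 m².
For a long solenoid, L = μ₀N²A/ℓ.
L = (4π×10⁻⁷)(2940)²(2.157×10^-3)/(0.648 m) = 3.6148×10^-2 H.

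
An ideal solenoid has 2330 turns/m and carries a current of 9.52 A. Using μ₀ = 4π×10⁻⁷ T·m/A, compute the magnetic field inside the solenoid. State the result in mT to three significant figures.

Inside a long solenoid, B = μ₀nI.
B = (4π×10⁻⁷)(2.330×10^3 m⁻¹)(9.52 A) = 2.787×10^-2 T.

B ≈ 27.9 mT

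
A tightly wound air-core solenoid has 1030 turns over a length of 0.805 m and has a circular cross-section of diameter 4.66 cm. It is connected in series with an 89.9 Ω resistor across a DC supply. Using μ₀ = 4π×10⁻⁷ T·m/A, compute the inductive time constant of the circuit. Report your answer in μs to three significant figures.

A = π(d/2)² = π(2.330×10^-2 m)² = 1.706×10^-3 m².
L = μ₀N²A/ℓ = (4π×10⁻⁷)(1030)²(1.706×10^-3)/(0.805) = 2.8246×10^-3 H.
τ = L/R = (2.8246×10^-3)/(89.9) = 3.142×10^-5 s.

τ ≈ 31.4 μs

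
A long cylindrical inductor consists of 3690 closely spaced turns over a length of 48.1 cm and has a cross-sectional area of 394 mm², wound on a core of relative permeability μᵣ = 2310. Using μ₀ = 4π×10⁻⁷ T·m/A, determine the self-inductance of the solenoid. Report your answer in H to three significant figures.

L ≈ 32.4 H

A = 394 mm² = 3.940×10^-4 m².
For a long solenoid, L = μ₀μᵣN²A/ℓ.
L = (4π×10⁻⁷)(2310)(3690)²(3.940×10^-4)/(0.481 m) = 32.38 H.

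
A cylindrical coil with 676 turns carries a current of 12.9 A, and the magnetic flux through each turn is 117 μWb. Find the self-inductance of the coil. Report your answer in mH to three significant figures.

L ≈ 6.13 mH

Self-inductance is defined by L = NΦ_B/I (flux linkage over current).
L = (676)(1.170×10^-4 Wb)/(12.9 A) = 6.131×10^-3 H.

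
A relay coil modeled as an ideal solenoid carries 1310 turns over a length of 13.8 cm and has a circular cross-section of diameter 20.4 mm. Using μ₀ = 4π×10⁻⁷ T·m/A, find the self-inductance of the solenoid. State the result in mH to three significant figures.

L ≈ 5.11 mH

A = π(d/2)² = π(1.020×10^-2 m)² = 3.269×10^-4 m².
For a long solenoid, L = μ₀N²A/ℓ.
L = (4π×10⁻⁷)(1310)²(3.269×10^-4)/(0.138 m) = 5.108×10^-3 H.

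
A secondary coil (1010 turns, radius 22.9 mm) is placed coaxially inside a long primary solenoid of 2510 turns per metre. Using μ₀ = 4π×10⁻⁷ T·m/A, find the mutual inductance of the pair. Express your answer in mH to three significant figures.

M ≈ 5.25 mH

The outer solenoid produces a uniform field B₁ = μ₀n₁I₁ across the inner coil,
so the flux linkage is N₂Φ = N₂B₁A₂ = μ₀n₁N₂A₂·I₁, giving M = μ₀n₁N₂A₂.
A₂ = πr² = π(2.290×10^-2 m)² = 1.647×10^-3 m².
M = (4π×10⁻⁷)(2510)(1010)(1.647×10^-3) = 5.248×10^-3 H.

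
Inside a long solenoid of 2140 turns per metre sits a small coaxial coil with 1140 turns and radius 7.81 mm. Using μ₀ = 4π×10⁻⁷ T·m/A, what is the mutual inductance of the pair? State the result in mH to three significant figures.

M ≈ 0.587 mH

The outer solenoid produces a uniform field B₁ = μ₀n₁I₁ across the inner coil,
so the flux linkage is N₂Φ = N₂B₁A₂ = μ₀n₁N₂A₂·I₁, giving M = μ₀n₁N₂A₂.
A₂ = πr² = π(7.810×10^-3 m)² = 1.916×10^-4 m².
M = (4π×10⁻⁷)(2140)(1140)(1.916×10^-4) = 5.8746×10^-4 H.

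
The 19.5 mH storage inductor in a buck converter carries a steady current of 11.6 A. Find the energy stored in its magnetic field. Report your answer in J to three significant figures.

Stored magnetic energy: U = ½LI².
U = ½(1.950×10^-2 H)(11.6 A)² = 1.312 J.

U ≈ 1.31 J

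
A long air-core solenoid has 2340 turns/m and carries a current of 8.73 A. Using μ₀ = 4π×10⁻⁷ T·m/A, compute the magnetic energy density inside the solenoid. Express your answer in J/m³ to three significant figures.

u ≈ 262 J/m³

B = μ₀nI = (4π×10⁻⁷)(2.340×10^3)(8.73) = 2.567×10^-2 T.
u = B²/(2μ₀) = (2.567×10^-2)²/(2×4π×10⁻⁷) = 262.2 J/m³.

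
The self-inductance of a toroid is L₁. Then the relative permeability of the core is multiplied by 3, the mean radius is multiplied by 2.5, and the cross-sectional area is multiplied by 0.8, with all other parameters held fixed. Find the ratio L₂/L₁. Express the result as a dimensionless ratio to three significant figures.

L₂/L₁ = 0.960

For a toroid, L ∝ μᵣN²A/R.
L₂/L₁ = (3) × (2.5)^-1 × (0.8) = 0.960.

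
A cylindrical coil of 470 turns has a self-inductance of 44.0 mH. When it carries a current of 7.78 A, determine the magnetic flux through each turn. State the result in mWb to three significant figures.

From L = NΦ_B/I, the flux per turn is Φ_B = LI/N.
Φ_B = (4.400×10^-2 H)(7.78 A)/470 = 7.283×10^-4 Wb.

Φ_B ≈ 0.728 mWb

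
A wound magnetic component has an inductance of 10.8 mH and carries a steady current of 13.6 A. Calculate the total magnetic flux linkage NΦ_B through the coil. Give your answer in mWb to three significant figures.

From L = NΦ_B/I, the flux linkage is NΦ_B = LI.
NΦ_B = (1.080×10^-2 H)(13.6 A) = 0.1469 Wb.

NΦ_B ≈ 147 mWb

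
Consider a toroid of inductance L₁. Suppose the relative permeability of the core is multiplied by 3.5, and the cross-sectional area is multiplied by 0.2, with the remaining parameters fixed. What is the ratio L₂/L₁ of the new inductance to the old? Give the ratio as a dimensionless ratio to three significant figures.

L₂/L₁ = 0.700

For a toroid, L ∝ μᵣN²A/R.
L₂/L₁ = (3.5) × (0.2) = 0.700.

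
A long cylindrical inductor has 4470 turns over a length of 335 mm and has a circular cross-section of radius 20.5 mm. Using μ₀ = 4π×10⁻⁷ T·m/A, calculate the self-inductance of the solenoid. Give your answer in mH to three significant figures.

L ≈ 99.0 mH

A = πr² = π(2.050×10^-2 m)² = 1.320×10^-3 m².
For a long solenoid, L = μ₀N²A/ℓ.
L = (4π×10⁻⁷)(4470)²(1.320×10^-3)/(0.335 m) = 9.895×10^-2 H.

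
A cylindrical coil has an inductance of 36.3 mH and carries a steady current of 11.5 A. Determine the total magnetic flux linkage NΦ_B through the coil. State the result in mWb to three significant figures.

From L = NΦ_B/I, the flux linkage is NΦ_B = LI.
NΦ_B = (3.630×10^-2 H)(11.5 A) = 0.4174 Wb.

NΦ_B ≈ 417 mWb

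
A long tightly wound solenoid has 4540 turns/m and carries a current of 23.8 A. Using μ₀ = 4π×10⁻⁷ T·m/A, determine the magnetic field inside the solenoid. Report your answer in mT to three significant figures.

Inside a long solenoid, B = μ₀nI.
B = (4π×10⁻⁷)(4.540×10^3 m⁻¹)(23.8 A) = 0.1358 T.

B ≈ 136 mT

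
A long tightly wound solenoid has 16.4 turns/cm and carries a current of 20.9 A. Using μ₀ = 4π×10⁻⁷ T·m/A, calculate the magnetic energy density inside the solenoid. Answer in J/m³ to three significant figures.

u ≈ 738 J/m³

B = μ₀nI = (4π×10⁻⁷)(1.640×10^3)(20.9) = 4.307×10^-2 T.
u = B²/(2μ₀) = (4.307×10^-2)²/(2×4π×10⁻⁷) = 738.2 J/m³.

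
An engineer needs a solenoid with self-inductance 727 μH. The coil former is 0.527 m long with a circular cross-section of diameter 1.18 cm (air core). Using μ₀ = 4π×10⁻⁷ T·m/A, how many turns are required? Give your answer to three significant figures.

A = π(d/2)² = π(5.900×10^-3 m)² = 1.094×10^-4 m².
From L = μ₀N²A/ℓ, N = √(Lℓ / (μ₀A)).
N = √[(7.270×10^-4)(0.527) / ((4π×10⁻⁷)×1.094×10^-4)] = √(2.788×10^6) ≈ 1669.7.

N ≈ 1670 turns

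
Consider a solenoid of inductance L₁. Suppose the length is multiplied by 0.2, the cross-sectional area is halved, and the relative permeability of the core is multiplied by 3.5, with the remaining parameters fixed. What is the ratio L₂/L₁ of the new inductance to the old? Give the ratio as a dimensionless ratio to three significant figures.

For a solenoid, L ∝ μᵣN²A/ℓ.
L₂/L₁ = (0.2)^-1 × (0.5) × (3.5) = 8.75.

L₂/L₁ = 8.75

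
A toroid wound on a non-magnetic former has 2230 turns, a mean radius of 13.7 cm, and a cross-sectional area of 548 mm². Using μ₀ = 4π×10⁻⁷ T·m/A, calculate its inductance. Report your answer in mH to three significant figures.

L ≈ 3.98 mH

For a thin toroid, L = μ₀N²A/(2πR).
L = (4π×10⁻⁷)(2230)²(5.480×10^-4) / (2π×0.137 m) = 3.978×10^-3 H.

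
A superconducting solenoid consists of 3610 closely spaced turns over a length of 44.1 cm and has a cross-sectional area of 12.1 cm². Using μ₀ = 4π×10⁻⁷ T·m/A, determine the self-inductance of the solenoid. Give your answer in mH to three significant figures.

A = 12.1 cm² = 1.210×10^-3 m².
For a long solenoid, L = μ₀N²A/ℓ.
L = (4π×10⁻⁷)(3610)²(1.210×10^-3)/(0.441 m) = 4.493×10^-2 H.

L ≈ 44.9 mH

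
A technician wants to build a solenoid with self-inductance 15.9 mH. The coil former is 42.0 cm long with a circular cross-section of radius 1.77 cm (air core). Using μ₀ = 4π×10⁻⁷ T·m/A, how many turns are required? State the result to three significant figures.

N ≈ 2320 turns

A = πr² = π(1.770×10^-2 m)² = 9.842×10^-4 m².
From L = μ₀N²A/ℓ, N = √(Lℓ / (μ₀A)).
N = √[(1.590×10^-2)(0.42) / ((4π×10⁻⁷)×9.842×10^-4)] = √(5.399×10^6) ≈ 2323.6.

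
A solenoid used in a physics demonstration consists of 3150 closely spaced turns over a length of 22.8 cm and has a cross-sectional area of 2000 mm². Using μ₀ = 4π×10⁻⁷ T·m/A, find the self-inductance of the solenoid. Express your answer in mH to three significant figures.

L ≈ 109 mH

A = 2000 mm² = 2.000×10^-3 m².
For a long solenoid, L = μ₀N²A/ℓ.
L = (4π×10⁻⁷)(3150)²(2.000×10^-3)/(0.228 m) = 0.1094 H.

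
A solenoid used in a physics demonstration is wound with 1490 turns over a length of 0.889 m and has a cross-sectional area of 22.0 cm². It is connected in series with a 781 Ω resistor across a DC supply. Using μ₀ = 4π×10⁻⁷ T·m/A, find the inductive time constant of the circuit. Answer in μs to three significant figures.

A = 22.0 cm² = 2.200×10^-3 m².
L = μ₀N²A/ℓ = (4π×10⁻⁷)(1490)²(2.200×10^-3)/(0.889) = 6.904×10^-3 H.
τ = L/R = (6.904×10^-3)/(781) = 8.840×10^-6 s.

τ ≈ 8.84 μs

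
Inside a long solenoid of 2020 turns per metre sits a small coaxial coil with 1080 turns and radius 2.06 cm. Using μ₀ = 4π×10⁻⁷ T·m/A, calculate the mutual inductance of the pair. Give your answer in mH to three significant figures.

M ≈ 3.65 mH

The outer solenoid produces a uniform field B₁ = μ₀n₁I₁ across the inner coil,
so the flux linkage is N₂Φ = N₂B₁A₂ = μ₀n₁N₂A₂·I₁, giving M = μ₀n₁N₂A₂.
A₂ = πr² = π(2.060×10^-2 m)² = 1.333×10^-3 m².
M = (4π×10⁻⁷)(2020)(1080)(1.333×10^-3) = 3.6548×10^-3 H.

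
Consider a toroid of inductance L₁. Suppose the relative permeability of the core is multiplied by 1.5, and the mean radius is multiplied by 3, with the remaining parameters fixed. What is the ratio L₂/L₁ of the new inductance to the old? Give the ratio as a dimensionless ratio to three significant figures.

For a toroid, L ∝ μᵣN²A/R.
L₂/L₁ = (1.5) × (3)^-1 = 0.500.

L₂/L₁ = 0.500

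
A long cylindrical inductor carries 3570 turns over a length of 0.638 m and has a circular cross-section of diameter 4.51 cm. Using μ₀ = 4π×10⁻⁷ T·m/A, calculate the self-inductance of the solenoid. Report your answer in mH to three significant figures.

A = π(d/2)² = π(2.255×10^-2 m)² = 1.598×10^-3 m².
For a long solenoid, L = μ₀N²A/ℓ.
L = (4π×10⁻⁷)(3570)²(1.598×10^-3)/(0.638 m) = 4.010×10^-2 H.

L ≈ 40.1 mH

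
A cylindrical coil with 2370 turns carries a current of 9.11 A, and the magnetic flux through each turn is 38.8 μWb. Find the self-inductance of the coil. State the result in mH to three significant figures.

L ≈ 10.1 mH

Self-inductance is defined by L = NΦ_B/I (flux linkage over current).
L = (2370)(3.880×10^-5 Wb)/(9.11 A) = 1.009×10^-2 H.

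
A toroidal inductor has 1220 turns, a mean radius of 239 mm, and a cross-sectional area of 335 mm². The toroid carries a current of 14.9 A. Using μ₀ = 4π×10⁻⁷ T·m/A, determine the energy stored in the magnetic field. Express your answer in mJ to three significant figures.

U ≈ 46.3 mJ

L = μ₀N²A/(2πR) = (4π×10⁻⁷)(1220)²(3.350×10^-4)/(2π×0.239) = 4.173×10^-4 H.
U = ½LI² = ½(4.173×10^-4)(14.9)² = 4.632×10^-2 J.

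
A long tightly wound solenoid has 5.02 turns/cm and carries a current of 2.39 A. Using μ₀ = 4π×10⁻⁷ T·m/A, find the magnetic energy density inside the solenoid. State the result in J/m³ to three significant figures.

B = μ₀nI = (4π×10⁻⁷)(502)(2.39) = 1.508×10^-3 T.
u = B²/(2μ₀) = (1.508×10^-3)²/(2×4π×10⁻⁷) = 0.9044 J/m³.

u ≈ 0.904 J/m³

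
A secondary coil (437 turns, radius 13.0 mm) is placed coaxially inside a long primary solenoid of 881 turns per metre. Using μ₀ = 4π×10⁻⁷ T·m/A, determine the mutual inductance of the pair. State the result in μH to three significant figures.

The outer solenoid produces a uniform field B₁ = μ₀n₁I₁ across the inner coil,
so the flux linkage is N₂Φ = N₂B₁A₂ = μ₀n₁N₂A₂·I₁, giving M = μ₀n₁N₂A₂.
A₂ = πr² = π(1.300×10^-2 m)² = 5.309×10^-4 m².
M = (4π×10⁻⁷)(881)(437)(5.309×10^-4) = 2.569×10^-4 H.

M ≈ 257 μH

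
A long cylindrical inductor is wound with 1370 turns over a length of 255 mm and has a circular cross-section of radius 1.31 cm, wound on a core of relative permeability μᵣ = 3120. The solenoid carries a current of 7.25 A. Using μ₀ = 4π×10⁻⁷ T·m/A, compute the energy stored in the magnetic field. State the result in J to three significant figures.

A = πr² = π(1.310×10^-2 m)² = 5.391×10^-4 m².
L = μ₀μᵣN²A/ℓ = (4π×10⁻⁷)(3120)(1370)²(5.391×10^-4)/(0.255) = 15.56 H.
U = ½LI² = ½(15.56)(7.25)² = 408.9 J.

U ≈ 409 J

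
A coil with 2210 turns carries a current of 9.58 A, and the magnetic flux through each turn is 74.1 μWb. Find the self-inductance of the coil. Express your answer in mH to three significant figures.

L ≈ 17.1 mH

Self-inductance is defined by L = NΦ_B/I (flux linkage over current).
L = (2210)(7.410×10^-5 Wb)/(9.58 A) = 1.709×10^-2 H.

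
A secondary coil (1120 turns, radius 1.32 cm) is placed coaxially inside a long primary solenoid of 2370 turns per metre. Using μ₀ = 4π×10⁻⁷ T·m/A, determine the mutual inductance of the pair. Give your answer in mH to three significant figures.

The outer solenoid produces a uniform field B₁ = μ₀n₁I₁ across the inner coil,
so the flux linkage is N₂Φ = N₂B₁A₂ = μ₀n₁N₂A₂·I₁, giving M = μ₀n₁N₂A₂.
A₂ = πr² = π(1.320×10^-2 m)² = 5.474×10^-4 m².
M = (4π×10⁻⁷)(2370)(1120)(5.474×10^-4) = 1.826×10^-3 H.

M ≈ 1.83 mH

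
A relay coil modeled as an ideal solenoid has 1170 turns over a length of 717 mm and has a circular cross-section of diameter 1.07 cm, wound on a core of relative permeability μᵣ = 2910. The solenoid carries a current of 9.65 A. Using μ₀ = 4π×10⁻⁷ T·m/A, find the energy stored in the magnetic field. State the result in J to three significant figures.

U ≈ 29.2 J

A = π(d/2)² = π(5.350×10^-3 m)² = 8.992×10^-5 m².
L = μ₀μᵣN²A/ℓ = (4π×10⁻⁷)(2910)(1170)²(8.992×10^-5)/(0.717) = 0.6278 H.
U = ½LI² = ½(0.6278)(9.65)² = 29.23 J.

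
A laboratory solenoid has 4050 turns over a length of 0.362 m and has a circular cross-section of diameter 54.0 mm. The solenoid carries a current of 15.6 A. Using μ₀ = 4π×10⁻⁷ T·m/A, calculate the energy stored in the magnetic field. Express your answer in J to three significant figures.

U ≈ 15.9 J

A = π(d/2)² = π(2.700×10^-2 m)² = 2.290×10^-3 m².
L = μ₀N²A/ℓ = (4π×10⁻⁷)(4050)²(2.290×10^-3)/(0.362) = 0.1304 H.
U = ½LI² = ½(0.1304)(15.6)² = 15.87 J.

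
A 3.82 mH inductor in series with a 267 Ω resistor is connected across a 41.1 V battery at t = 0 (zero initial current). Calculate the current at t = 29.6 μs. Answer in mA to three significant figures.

τ = L/R = 3.820×10^-3/267 = 1.431×10^-5 s; final current I_∞ = ε/R = 41.1/267 = 0.1539 A.
I(t) = I_∞(1 − e^(−t/τ)) with t/τ = 2.069.
I = (0.1539)(1 − e^(−2.069)) = 0.13449 A.

I ≈ 134 mA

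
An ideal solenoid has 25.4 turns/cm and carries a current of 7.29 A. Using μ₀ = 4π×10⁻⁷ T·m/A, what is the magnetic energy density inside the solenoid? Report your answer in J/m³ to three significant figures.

B = μ₀nI = (4π×10⁻⁷)(2.540×10^3)(7.29) = 2.327×10^-2 T.
u = B²/(2μ₀) = (2.327×10^-2)²/(2×4π×10⁻⁷) = 215.4 J/m³.

u ≈ 215 J/m³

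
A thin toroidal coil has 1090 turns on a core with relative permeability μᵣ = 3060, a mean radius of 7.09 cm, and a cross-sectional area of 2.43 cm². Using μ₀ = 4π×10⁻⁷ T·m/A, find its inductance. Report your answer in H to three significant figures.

For a thin toroid, L = μ₀μᵣN²A/(2πR).
L = (4π×10⁻⁷)(3060)(1090)²(2.430×10^-4) / (2π×7.090×10^-2 m) = 2.492 H.

L ≈ 2.49 H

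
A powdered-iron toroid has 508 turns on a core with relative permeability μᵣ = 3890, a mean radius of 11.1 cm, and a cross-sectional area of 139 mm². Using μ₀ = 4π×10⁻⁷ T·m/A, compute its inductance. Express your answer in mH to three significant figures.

For a thin toroid, L = μ₀μᵣN²A/(2πR).
L = (4π×10⁻⁷)(3890)(508)²(1.390×10^-4) / (2π×0.111 m) = 0.2514 H.

L ≈ 251 mH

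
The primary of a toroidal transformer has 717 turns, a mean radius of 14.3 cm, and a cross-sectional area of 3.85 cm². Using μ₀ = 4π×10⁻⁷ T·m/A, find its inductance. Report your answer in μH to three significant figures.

L ≈ 277 μH

For a thin toroid, L = μ₀N²A/(2πR).
L = (4π×10⁻⁷)(717)²(3.850×10^-4) / (2π×0.143 m) = 2.768×10^-4 H.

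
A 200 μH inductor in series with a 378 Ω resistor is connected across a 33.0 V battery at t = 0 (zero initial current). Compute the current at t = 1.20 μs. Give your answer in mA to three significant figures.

I ≈ 78.3 mA

τ = L/R = 2.000×10^-4/378 = 5.291×10^-7 s; final current I_∞ = ε/R = 33.0/378 = 8.730×10^-2 A.
I(t) = I_∞(1 − e^(−t/τ)) with t/τ = 2.268.
I = (8.730×10^-2)(1 − e^(−2.268)) = 7.826×10^-2 A.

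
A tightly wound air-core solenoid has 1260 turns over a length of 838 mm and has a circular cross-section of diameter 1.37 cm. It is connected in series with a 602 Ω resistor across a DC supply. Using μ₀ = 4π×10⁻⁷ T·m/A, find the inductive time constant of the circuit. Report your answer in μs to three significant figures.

τ ≈ 0.583 μs

A = π(d/2)² = π(6.850×10^-3 m)² = 1.474×10^-4 m².
L = μ₀N²A/ℓ = (4π×10⁻⁷)(1260)²(1.474×10^-4)/(0.838) = 3.509×10^-4 H.
τ = L/R = (3.509×10^-4)/(602) = 5.830×10^-7 s.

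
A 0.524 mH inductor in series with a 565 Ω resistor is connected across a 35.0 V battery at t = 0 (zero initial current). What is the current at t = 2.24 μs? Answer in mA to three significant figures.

τ = L/R = 5.240×10^-4/565 = 9.274×10^-7 s; final current I_∞ = ε/R = 35.0/565 = 6.1947×10^-2 A.
I(t) = I_∞(1 − e^(−t/τ)) with t/τ = 2.415.
I = (6.1947×10^-2)(1 − e^(−2.415)) = 5.641×10^-2 A.

I ≈ 56.4 mA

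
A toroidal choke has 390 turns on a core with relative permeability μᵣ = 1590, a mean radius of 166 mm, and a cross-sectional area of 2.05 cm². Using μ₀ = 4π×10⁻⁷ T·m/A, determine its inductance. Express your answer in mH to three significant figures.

For a thin toroid, L = μ₀μᵣN²A/(2πR).
L = (4π×10⁻⁷)(1590)(390)²(2.050×10^-4) / (2π×0.166 m) = 5.973×10^-2 H.

L ≈ 59.7 mH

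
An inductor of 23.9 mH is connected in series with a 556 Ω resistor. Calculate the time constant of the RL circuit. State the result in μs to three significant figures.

τ ≈ 43.0 μs

τ = L/R = (2.390×10^-2 H)/(556 Ω) = 4.299×10^-5 s.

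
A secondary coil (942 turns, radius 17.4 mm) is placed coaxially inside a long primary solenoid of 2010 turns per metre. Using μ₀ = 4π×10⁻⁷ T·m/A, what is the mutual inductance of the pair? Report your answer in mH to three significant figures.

M ≈ 2.26 mH

The outer solenoid produces a uniform field B₁ = μ₀n₁I₁ across the inner coil,
so the flux linkage is N₂Φ = N₂B₁A₂ = μ₀n₁N₂A₂·I₁, giving M = μ₀n₁N₂A₂.
A₂ = πr² = π(1.740×10^-2 m)² = 9.511×10^-4 m².
M = (4π×10⁻⁷)(2010)(942)(9.511×10^-4) = 2.263×10^-3 H.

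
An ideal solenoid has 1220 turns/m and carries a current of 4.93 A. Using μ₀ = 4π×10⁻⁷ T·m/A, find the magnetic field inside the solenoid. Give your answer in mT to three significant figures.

Inside a long solenoid, B = μ₀nI.
B = (4π×10⁻⁷)(1.220×10^3 m⁻¹)(4.93 A) = 7.558×10^-3 T.

B ≈ 7.56 mT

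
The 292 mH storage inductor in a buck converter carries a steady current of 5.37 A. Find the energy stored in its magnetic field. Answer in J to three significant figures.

Stored magnetic energy: U = ½LI².
U = ½(0.292 H)(5.37 A)² = 4.21 J.

U ≈ 4.21 J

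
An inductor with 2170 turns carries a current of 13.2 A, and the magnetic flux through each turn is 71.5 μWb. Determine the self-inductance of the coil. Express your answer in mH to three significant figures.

Self-inductance is defined by L = NΦ_B/I (flux linkage over current).
L = (2170)(7.150×10^-5 Wb)/(13.2 A) = 1.175×10^-2 H.

L ≈ 11.8 mH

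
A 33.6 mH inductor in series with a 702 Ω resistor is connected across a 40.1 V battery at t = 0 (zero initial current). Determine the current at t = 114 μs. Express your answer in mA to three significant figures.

τ = L/R = 3.360×10^-2/702 = 4.786×10^-5 s; final current I_∞ = ε/R = 40.1/702 = 5.712×10^-2 A.
I(t) = I_∞(1 − e^(−t/τ)) with t/τ = 2.382.
I = (5.712×10^-2)(1 − e^(−2.382)) = 5.1845×10^-2 A.

I ≈ 51.8 mA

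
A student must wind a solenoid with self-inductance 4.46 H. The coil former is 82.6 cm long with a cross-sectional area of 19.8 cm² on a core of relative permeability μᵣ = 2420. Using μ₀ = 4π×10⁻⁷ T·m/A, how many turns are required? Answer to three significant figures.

N ≈ 782 turns

A = 19.8 cm² = 1.980×10^-3 m².
From L = μ₀μᵣN²A/ℓ, N = √(Lℓ / (μ₀μᵣA)).
N = √[(4.46)(0.826) / ((4π×10⁻⁷)(2420)×1.980×10^-3)] = √(6.118×10^5) ≈ 782.2.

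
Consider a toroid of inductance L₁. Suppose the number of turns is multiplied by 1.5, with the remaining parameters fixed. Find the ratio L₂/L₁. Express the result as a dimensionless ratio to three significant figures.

L₂/L₁ = 2.25

For a toroid, L ∝ μᵣN²A/R.
L₂/L₁ = (1.5)^2 = 2.25.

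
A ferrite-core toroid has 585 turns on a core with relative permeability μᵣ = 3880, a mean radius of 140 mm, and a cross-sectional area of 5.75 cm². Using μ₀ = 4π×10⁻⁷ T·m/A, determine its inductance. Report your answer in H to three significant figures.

L ≈ 1.09 H

For a thin toroid, L = μ₀μᵣN²A/(2πR).
L = (4π×10⁻⁷)(3880)(585)²(5.750×10^-4) / (2π×0.14 m) = 1.091 H.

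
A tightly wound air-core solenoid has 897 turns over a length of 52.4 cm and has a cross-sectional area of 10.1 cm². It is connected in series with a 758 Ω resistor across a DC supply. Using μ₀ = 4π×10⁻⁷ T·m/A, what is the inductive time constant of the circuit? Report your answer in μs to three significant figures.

τ ≈ 2.57 μs

A = 10.1 cm² = 1.010×10^-3 m².
L = μ₀N²A/ℓ = (4π×10⁻⁷)(897)²(1.010×10^-3)/(0.524) = 1.949×10^-3 H.
τ = L/R = (1.949×10^-3)/(758) = 2.571×10^-6 s.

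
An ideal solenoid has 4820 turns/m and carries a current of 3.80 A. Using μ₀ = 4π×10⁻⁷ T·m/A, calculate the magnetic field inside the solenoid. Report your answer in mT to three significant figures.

Inside a long solenoid, B = μ₀nI.
B = (4π×10⁻⁷)(4.820×10^3 m⁻¹)(3.80 A) = 2.302×10^-2 T.

B ≈ 23.0 mT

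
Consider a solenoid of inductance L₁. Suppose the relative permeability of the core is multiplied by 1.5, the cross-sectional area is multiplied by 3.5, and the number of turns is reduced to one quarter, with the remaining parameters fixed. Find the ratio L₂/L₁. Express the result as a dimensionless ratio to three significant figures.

L₂/L₁ = 0.328

For a solenoid, L ∝ μᵣN²A/ℓ.
L₂/L₁ = (1.5) × (3.5) × (0.25)^2 = 0.328.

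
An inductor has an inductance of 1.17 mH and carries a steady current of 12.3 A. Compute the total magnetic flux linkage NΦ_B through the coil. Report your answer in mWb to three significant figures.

From L = NΦ_B/I, the flux linkage is NΦ_B = LI.
NΦ_B = (1.170×10^-3 H)(12.3 A) = 1.439×10^-2 Wb.

NΦ_B ≈ 14.4 mWb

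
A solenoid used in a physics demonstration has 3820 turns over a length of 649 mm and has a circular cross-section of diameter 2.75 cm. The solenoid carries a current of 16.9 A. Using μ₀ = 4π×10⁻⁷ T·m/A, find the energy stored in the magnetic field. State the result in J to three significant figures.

A = π(d/2)² = π(1.375×10^-2 m)² = 5.940×10^-4 m².
L = μ₀N²A/ℓ = (4π×10⁻⁷)(3820)²(5.940×10^-4)/(0.649) = 1.678×10^-2 H.
U = ½LI² = ½(1.678×10^-2)(16.9)² = 2.397 J.

U ≈ 2.40 J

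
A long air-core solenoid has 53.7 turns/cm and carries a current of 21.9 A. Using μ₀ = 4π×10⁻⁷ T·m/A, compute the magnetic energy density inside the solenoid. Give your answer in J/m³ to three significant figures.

B = μ₀nI = (4π×10⁻⁷)(5.370×10^3)(21.9) = 0.1478 T.
u = B²/(2μ₀) = (0.1478)²/(2×4π×10⁻⁷) = 8.690×10^3 J/m³.

u ≈ 8690 J/m³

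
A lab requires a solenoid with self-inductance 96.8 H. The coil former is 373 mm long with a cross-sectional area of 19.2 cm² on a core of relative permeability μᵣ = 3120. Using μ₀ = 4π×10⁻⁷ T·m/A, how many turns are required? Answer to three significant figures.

N ≈ 2190 turns

A = 19.2 cm² = 1.920×10^-3 m².
From L = μ₀μᵣN²A/ℓ, N = √(Lℓ / (μ₀μᵣA)).
N = √[(96.8)(0.373) / ((4π×10⁻⁷)(3120)×1.920×10^-3)] = √(4.796×10^6) ≈ 2190.1.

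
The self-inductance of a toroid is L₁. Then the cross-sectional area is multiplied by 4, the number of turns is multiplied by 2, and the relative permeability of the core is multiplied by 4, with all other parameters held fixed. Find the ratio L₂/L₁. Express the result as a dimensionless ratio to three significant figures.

For a toroid, L ∝ μᵣN²A/R.
L₂/L₁ = (4) × (2)^2 × (4) = 64.0.

L₂/L₁ = 64.0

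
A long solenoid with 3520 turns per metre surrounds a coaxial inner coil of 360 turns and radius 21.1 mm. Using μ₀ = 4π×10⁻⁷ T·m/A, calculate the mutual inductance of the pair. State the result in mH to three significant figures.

M ≈ 2.23 mH

The outer solenoid produces a uniform field B₁ = μ₀n₁I₁ across the inner coil,
so the flux linkage is N₂Φ = N₂B₁A₂ = μ₀n₁N₂A₂·I₁, giving M = μ₀n₁N₂A₂.
A₂ = πr² = π(2.110×10^-2 m)² = 1.399×10^-3 m².
M = (4π×10⁻⁷)(3520)(360)(1.399×10^-3) = 2.227×10^-3 H.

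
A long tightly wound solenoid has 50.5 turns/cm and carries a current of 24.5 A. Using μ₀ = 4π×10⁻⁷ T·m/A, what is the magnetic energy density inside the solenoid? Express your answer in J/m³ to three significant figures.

u ≈ 9620 J/m³

B = μ₀nI = (4π×10⁻⁷)(5.050×10^3)(24.5) = 0.15548 T.
u = B²/(2μ₀) = (0.15548)²/(2×4π×10⁻⁷) = 9.618×10^3 J/m³.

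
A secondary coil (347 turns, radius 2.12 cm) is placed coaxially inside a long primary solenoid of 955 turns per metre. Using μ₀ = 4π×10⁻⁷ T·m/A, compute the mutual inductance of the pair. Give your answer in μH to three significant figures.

M ≈ 588 μH

The outer solenoid produces a uniform field B₁ = μ₀n₁I₁ across the inner coil,
so the flux linkage is N₂Φ = N₂B₁A₂ = μ₀n₁N₂A₂·I₁, giving M = μ₀n₁N₂A₂.
A₂ = πr² = π(2.120×10^-2 m)² = 1.412×10^-3 m².
M = (4π×10⁻⁷)(955)(347)(1.412×10^-3) = 5.880×10^-4 H.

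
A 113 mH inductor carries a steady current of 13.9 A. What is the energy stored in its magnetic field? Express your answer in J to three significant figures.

U ≈ 10.9 J

Stored magnetic energy: U = ½LI².
U = ½(0.113 H)(13.9 A)² = 10.92 J.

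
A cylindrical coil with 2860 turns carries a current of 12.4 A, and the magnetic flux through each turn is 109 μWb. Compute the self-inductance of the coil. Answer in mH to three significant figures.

Self-inductance is defined by L = NΦ_B/I (flux linkage over current).
L = (2860)(1.090×10^-4 Wb)/(12.4 A) = 2.514×10^-2 H.

L ≈ 25.1 mH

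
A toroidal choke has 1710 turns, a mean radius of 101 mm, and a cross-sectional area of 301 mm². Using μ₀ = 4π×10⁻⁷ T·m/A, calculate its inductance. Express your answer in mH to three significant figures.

L ≈ 1.74 mH

For a thin toroid, L = μ₀N²A/(2πR).
L = (4π×10⁻⁷)(1710)²(3.010×10^-4) / (2π×0.101 m) = 1.743×10^-3 H.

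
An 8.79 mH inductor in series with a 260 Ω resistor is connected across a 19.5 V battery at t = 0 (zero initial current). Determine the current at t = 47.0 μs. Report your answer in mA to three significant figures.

I ≈ 56.3 mA

τ = L/R = 8.790×10^-3/260 = 3.381×10^-5 s; final current I_∞ = ε/R = 19.5/260 = 7.500×10^-2 A.
I(t) = I_∞(1 − e^(−t/τ)) with t/τ = 1.390.
I = (7.500×10^-2)(1 − e^(−1.390)) = 5.632×10^-2 A.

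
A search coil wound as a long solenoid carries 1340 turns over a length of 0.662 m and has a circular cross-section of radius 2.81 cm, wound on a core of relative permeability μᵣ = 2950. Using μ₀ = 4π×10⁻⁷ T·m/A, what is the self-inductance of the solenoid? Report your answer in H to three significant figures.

A = πr² = π(2.810×10^-2 m)² = 2.481×10^-3 m².
For a long solenoid, L = μ₀μᵣN²A/ℓ.
L = (4π×10⁻⁷)(2950)(1340)²(2.481×10^-3)/(0.662 m) = 24.94 H.

L ≈ 24.9 H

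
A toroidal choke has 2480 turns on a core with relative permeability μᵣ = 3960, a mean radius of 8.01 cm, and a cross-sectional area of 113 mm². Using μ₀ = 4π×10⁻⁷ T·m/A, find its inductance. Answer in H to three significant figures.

For a thin toroid, L = μ₀μᵣN²A/(2πR).
L = (4π×10⁻⁷)(3960)(2480)²(1.130×10^-4) / (2π×8.010×10^-2 m) = 6.872 H.

L ≈ 6.87 H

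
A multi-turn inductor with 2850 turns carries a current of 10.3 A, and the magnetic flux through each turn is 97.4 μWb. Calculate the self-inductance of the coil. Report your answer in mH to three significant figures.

L ≈ 27.0 mH

Self-inductance is defined by L = NΦ_B/I (flux linkage over current).
L = (2850)(9.740×10^-5 Wb)/(10.3 A) = 2.695×10^-2 H.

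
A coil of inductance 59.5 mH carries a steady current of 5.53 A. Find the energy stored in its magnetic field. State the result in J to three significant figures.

Stored magnetic energy: U = ½LI².
U = ½(5.950×10^-2 H)(5.53 A)² = 0.9098 J.

U ≈ 0.910 J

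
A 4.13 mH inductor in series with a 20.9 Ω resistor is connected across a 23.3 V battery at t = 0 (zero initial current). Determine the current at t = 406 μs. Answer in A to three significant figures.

I ≈ 0.972 A

τ = L/R = 4.130×10^-3/20.9 = 1.976×10^-4 s; final current I_∞ = ε/R = 23.3/20.9 = 1.1148 A.
I(t) = I_∞(1 − e^(−t/τ)) with t/τ = 2.055.
I = (1.1148)(1 − e^(−2.055)) = 0.972 A.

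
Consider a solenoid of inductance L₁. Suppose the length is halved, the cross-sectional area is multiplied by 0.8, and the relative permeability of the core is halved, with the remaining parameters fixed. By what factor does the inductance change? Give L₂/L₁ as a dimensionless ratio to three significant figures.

For a solenoid, L ∝ μᵣN²A/ℓ.
L₂/L₁ = (0.5)^-1 × (0.8) × (0.5) = 0.800.

L₂/L₁ = 0.800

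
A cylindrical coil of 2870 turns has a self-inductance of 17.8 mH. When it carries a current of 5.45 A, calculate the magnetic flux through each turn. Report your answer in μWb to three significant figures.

From L = NΦ_B/I, the flux per turn is Φ_B = LI/N.
Φ_B = (1.780×10^-2 H)(5.45 A)/2870 = 3.380×10^-5 Wb.

Φ_B ≈ 33.8 μWb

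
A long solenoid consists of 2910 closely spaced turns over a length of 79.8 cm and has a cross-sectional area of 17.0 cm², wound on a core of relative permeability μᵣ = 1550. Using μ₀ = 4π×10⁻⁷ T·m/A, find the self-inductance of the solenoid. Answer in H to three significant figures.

A = 17.0 cm² = 1.700×10^-3 m².
For a long solenoid, L = μ₀μᵣN²A/ℓ.
L = (4π×10⁻⁷)(1550)(2910)²(1.700×10^-3)/(0.798 m) = 35.14 H.

L ≈ 35.1 H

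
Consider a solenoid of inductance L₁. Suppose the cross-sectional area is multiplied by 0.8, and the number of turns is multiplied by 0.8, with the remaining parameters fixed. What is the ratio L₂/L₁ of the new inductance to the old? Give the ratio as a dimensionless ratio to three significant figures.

L₂/L₁ = 0.512

For a solenoid, L ∝ μᵣN²A/ℓ.
L₂/L₁ = (0.8) × (0.8)^2 = 0.512.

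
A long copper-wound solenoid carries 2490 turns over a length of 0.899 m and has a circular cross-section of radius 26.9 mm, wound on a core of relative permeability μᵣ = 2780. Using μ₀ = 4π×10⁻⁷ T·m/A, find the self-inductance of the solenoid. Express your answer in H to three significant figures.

A = πr² = π(2.690×10^-2 m)² = 2.273×10^-3 m².
For a long solenoid, L = μ₀μᵣN²A/ℓ.
L = (4π×10⁻⁷)(2780)(2490)²(2.273×10^-3)/(0.899 m) = 54.77 H.

L ≈ 54.8 H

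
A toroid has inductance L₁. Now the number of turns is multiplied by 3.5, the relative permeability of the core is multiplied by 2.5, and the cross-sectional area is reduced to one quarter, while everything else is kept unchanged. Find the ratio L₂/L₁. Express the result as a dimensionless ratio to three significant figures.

For a toroid, L ∝ μᵣN²A/R.
L₂/L₁ = (3.5)^2 × (2.5) × (0.25) = 7.66.

L₂/L₁ = 7.66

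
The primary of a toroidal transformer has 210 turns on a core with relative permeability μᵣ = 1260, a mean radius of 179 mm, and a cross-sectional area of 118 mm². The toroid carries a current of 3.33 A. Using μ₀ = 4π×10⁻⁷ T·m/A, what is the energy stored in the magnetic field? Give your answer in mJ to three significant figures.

L = μ₀μᵣN²A/(2πR) = (4π×10⁻⁷)(1260)(210)²(1.180×10^-4)/(2π×0.179) = 7.326×10^-3 H.
U = ½LI² = ½(7.326×10^-3)(3.33)² = 4.062×10^-2 J.

U ≈ 40.6 mJ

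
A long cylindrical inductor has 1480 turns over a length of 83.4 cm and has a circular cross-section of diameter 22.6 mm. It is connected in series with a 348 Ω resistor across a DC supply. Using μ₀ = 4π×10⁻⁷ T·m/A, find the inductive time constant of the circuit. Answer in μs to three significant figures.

A = π(d/2)² = π(1.130×10^-2 m)² = 4.011×10^-4 m².
L = μ₀N²A/ℓ = (4π×10⁻⁷)(1480)²(4.011×10^-4)/(0.834) = 1.324×10^-3 H.
τ = L/R = (1.324×10^-3)/(348) = 3.804×10^-6 s.

τ ≈ 3.80 μs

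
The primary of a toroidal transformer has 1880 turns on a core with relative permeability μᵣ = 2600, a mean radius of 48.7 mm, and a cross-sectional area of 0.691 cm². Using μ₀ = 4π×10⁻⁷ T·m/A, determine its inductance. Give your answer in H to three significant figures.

L ≈ 2.61 H

For a thin toroid, L = μ₀μᵣN²A/(2πR).
L = (4π×10⁻⁷)(2600)(1880)²(6.910×10^-5) / (2π×4.870×10^-2 m) = 2.608 H.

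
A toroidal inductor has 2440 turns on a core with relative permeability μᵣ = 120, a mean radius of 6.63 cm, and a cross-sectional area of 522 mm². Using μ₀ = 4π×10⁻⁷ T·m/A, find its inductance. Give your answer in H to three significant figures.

L ≈ 1.12 H

For a thin toroid, L = μ₀μᵣN²A/(2πR).
L = (4π×10⁻⁷)(120)(2440)²(5.220×10^-4) / (2π×6.630×10^-2 m) = 1.12499 H.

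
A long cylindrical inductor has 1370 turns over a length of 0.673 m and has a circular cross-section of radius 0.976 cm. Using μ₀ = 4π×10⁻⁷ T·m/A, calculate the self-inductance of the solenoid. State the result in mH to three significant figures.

A = πr² = π(9.760×10^-3 m)² = 2.993×10^-4 m².
For a long solenoid, L = μ₀N²A/ℓ.
L = (4π×10⁻⁷)(1370)²(2.993×10^-4)/(0.673 m) = 1.049×10^-3 H.

L ≈ 1.05 mH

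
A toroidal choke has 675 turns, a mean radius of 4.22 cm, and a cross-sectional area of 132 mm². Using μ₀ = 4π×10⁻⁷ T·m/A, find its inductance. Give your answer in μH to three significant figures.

L ≈ 285 μH

For a thin toroid, L = μ₀N²A/(2πR).
L = (4π×10⁻⁷)(675)²(1.320×10^-4) / (2π×4.220×10^-2 m) = 2.850×10^-4 H.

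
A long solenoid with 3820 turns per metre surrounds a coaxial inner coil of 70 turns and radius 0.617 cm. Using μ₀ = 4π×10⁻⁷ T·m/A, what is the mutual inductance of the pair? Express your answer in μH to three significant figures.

M ≈ 40.2 μH

The outer solenoid produces a uniform field B₁ = μ₀n₁I₁ across the inner coil,
so the flux linkage is N₂Φ = N₂B₁A₂ = μ₀n₁N₂A₂·I₁, giving M = μ₀n₁N₂A₂.
A₂ = πr² = π(6.170×10^-3 m)² = 1.196×10^-4 m².
M = (4π×10⁻⁷)(3820)(70)(1.196×10^-4) = 4.019×10^-5 H.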